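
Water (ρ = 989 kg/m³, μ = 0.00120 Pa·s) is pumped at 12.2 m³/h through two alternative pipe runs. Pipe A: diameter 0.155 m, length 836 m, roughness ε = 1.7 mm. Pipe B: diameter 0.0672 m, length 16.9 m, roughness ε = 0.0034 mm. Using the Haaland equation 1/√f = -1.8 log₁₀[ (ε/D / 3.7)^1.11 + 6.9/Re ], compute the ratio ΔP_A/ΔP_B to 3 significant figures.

ΔP_A/ΔP_B ≈ 1.52

Pipe A: V = Q/A = 0.003389/0.01887 = 0.1796 m/s; Re = 2.294e+04; ε/D = 0.011; Haaland → f = 0.04142; ΔP_A = f(L/D)(ρV²/2) = 3563 Pa.
Pipe B: V = Q/A = 0.003389/0.003547 = 0.9555 m/s; Re = 5.292e+04; ε/D = 5.06e-05; Haaland → f = 0.02059; ΔP_B = f(L/D)(ρV²/2) = 2338 Pa.
ΔP_A/ΔP_B = 3563/2338 = 1.52.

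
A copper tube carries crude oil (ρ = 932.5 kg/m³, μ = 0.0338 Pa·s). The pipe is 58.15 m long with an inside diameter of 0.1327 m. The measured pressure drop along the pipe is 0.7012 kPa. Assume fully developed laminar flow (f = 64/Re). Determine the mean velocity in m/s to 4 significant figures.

V ≈ 0.1963 m/s

For laminar flow, f = 64/Re with Re = ρVD/μ, so Darcy-Weisbach reduces to ΔP = 32μLV/D². Solving for V: V = ΔP·D²/(32μL) = 701.2·(0.1327)²/(32·0.0338·58.15) = 0.1963 m/s.
Check: Re = ρVD/μ = 932.5·0.1963·0.1327/0.0338 = 718.7 < 2300, so the laminar assumption holds.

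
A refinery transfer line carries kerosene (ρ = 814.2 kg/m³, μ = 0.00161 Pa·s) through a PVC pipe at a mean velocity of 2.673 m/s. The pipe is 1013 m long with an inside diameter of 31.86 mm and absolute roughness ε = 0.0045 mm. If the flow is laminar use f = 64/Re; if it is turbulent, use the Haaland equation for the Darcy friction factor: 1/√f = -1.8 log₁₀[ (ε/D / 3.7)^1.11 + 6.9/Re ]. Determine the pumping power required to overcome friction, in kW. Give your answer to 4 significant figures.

P ≈ 4.296 kW

Reynolds number Re = ρVD/μ = 814.2 · 2.673 · 0.03186 / 0.00161 = 4.307e+04.
Re > 4000 → turbulent. Relative roughness ε/D = 4.5e-06/0.03186 = 0.000141. Haaland: 1/√f = -1.8 log₁₀[(0.000141/3.7)^1.11 + 6.9/4.307e+04] = -1.8 log₁₀[1.25e-05 + 0.00016] = 6.773, so f = 0.0218.
Darcy-Weisbach: ΔP = f(L/D)(ρV²/2) = 0.0218·(1013/0.03186)·(814.2·2.673²/2) = 0.0218·3.18e+04·2909 = 2.016e+06 Pa.
Q = V·A = 2.673·0.0007972 = 0.002131 m³/s.
Pumping power P = QΔP = 0.002131·2.016e+06 = 4296.2 W = 4.296 kW.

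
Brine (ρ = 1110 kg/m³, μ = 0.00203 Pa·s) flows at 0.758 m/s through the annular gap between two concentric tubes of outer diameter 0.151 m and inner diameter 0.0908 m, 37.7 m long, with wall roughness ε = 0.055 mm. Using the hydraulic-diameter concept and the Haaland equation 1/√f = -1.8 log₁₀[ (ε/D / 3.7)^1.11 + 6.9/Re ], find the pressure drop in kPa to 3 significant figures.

Hydraulic diameter D_h = 4A/P = D_o - D_i = 0.151 - 0.0908 = 0.0602 m.
Re = ρVD_h/μ = 1110·0.758·0.0602/0.00203 = 2.495e+04.
ε/D_h = 5.5e-05/0.0602 = 0.000914; Haaland gives 1/√f = -1.8 log₁₀[9.9e-05+0.000277] = 6.166, so f = 0.02631.
ΔP = f(L/D_h)(ρV²/2) = 0.02631·37.7/0.0602·318.9 = 5253 Pa.
ΔP = 5.25 kPa.

ΔP ≈ 5.25 kPa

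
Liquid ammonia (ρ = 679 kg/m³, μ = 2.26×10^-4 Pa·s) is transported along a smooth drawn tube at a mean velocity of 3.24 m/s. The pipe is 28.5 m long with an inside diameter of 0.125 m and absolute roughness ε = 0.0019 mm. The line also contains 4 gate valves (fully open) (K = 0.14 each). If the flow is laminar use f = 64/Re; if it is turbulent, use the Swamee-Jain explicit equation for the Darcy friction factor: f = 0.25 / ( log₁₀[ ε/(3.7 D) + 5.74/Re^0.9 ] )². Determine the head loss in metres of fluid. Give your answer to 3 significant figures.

Reynolds number Re = ρVD/μ = 679 · 3.24 · 0.125 / 0.000226 = 1.217e+06.
Re > 4000 → turbulent. Relative roughness ε/D = 1.9e-06/0.125 = 1.52e-05. Swamee-Jain: f = 0.25/(log₁₀[1.52e-05/3.7 + 5.74/1.217e+06^0.9])² = 0.25/(log₁₀[4.11e-06 + 1.92e-05])² = 0.25/(-4.633)² = 0.01165.
Total minor-loss coefficient ΣK = 4·0.14 = 0.56.
ΔP = [f·L/D + ΣK]·(ρV²/2) = [0.01165·28.5/0.125 + 0.56]·(679·3.24²/2) = [2.655 + 0.56]·3564 = 1.146e+04 Pa.
Head loss h_f = ΔP/(ρg) = 1.146e+04/(679·9.81) = 1.72 m.

h_f ≈ 1.72 m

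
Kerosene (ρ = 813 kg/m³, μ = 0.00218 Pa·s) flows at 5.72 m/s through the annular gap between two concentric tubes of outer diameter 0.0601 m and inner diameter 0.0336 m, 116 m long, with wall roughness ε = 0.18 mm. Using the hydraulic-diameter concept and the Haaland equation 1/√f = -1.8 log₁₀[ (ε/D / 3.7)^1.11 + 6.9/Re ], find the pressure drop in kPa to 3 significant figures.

ΔP ≈ 2020 kPa

Hydraulic diameter D_h = 4A/P = D_o - D_i = 0.0601 - 0.0336 = 0.0265 m.
Re = ρVD_h/μ = 813·5.72·0.0265/0.00218 = 5.653e+04.
ε/D_h = 0.00018/0.0265 = 0.00679; Haaland gives 1/√f = -1.8 log₁₀[0.000918+0.000122] = 5.369, so f = 0.03469.
ΔP = f(L/D_h)(ρV²/2) = 0.03469·116/0.0265·1.33e+04 = 2.019e+06 Pa.
ΔP = 2020 kPa.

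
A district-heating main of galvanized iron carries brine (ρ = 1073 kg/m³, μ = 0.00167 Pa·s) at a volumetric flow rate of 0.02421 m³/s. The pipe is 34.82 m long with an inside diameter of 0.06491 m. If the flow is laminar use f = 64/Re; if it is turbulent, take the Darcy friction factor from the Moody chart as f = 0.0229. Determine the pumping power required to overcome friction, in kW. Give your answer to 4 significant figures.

P ≈ 8.540 kW

Cross-sectional area A = πD²/4 = π(0.06491)²/4 = 0.003309 m²; mean velocity V = Q/A = 0.02421/0.003309 = 7.316 m/s.
Reynolds number Re = ρVD/μ = 1073 · 7.316 · 0.06491 / 0.00167 = 3.051e+05.
Re > 4000 → turbulent; use the Moody-chart value f = 0.0229.
Darcy-Weisbach: ΔP = f(L/D)(ρV²/2) = 0.0229·(34.82/0.06491)·(1073·7.316²/2) = 0.0229·536.4·2.872e+04 = 3.528e+05 Pa.
Pumping power P = QΔP = 0.02421·3.528e+05 = 8540.4 W = 8.540 kW.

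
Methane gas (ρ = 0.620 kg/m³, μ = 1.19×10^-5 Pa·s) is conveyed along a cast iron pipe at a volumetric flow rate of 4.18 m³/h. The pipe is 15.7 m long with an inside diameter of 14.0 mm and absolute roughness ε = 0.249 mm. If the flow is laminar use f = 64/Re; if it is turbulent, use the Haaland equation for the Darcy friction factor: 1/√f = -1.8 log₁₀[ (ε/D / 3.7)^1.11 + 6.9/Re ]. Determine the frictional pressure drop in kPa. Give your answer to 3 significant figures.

Q = 4.18 m³/h = 4.18/3600 = 0.001161 m³/s.
Cross-sectional area A = πD²/4 = π(0.014)²/4 = 0.0001539 m²; mean velocity V = Q/A = 0.001161/0.0001539 = 7.543 m/s.
Reynolds number Re = ρVD/μ = 0.62 · 7.543 · 0.014 / 1.19e-05 = 5502.
Re > 4000 → turbulent. Relative roughness ε/D = 0.000249/0.014 = 0.0178. Haaland: 1/√f = -1.8 log₁₀[(0.0178/3.7)^1.11 + 6.9/5502] = -1.8 log₁₀[0.00267 + 0.00125] = 4.331, so f = 0.05332.
Darcy-Weisbach: ΔP = f(L/D)(ρV²/2) = 0.05332·(15.7/0.014)·(0.62·7.543²/2) = 0.05332·1121·17.64 = 1055 Pa.
ΔP = 1055 Pa = 1.05 kPa.

ΔP ≈ 1.05 kPa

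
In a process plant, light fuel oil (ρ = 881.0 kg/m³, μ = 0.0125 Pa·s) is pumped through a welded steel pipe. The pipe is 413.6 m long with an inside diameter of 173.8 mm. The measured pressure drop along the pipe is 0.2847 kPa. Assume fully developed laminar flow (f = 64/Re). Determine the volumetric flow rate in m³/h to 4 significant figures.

For laminar flow, f = 64/Re with Re = ρVD/μ, so Darcy-Weisbach reduces to ΔP = 32μLV/D². Solving for V: V = ΔP·D²/(32μL) = 284.7·(0.1738)²/(32·0.0125·413.6) = 0.05198 m/s.
Check: Re = ρVD/μ = 881·0.05198·0.1738/0.0125 = 636.7 < 2300, so the laminar assumption holds.
Q = V·A = 0.05198·(π/4·0.1738²) = 0.001233 m³/s = 4.440 m³/h.

Q ≈ 4.440 m³/h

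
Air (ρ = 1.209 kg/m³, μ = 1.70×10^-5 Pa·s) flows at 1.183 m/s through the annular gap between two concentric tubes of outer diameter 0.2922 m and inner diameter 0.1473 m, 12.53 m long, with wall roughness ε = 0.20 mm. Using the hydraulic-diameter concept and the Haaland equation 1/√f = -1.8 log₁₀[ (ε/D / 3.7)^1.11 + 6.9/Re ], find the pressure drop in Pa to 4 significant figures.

Hydraulic diameter D_h = 4A/P = D_o - D_i = 0.2922 - 0.1473 = 0.1449 m.
Re = ρVD_h/μ = 1.209·1.183·0.1449/1.7e-05 = 1.219e+04.
ε/D_h = 0.0002/0.1449 = 0.00138; Haaland gives 1/√f = -1.8 log₁₀[0.000157+0.000566] = 5.654, so f = 0.03128.
ΔP = f(L/D_h)(ρV²/2) = 0.03128·12.53/0.1449·0.846 = 2.288 Pa.

ΔP ≈ 2.288 Pa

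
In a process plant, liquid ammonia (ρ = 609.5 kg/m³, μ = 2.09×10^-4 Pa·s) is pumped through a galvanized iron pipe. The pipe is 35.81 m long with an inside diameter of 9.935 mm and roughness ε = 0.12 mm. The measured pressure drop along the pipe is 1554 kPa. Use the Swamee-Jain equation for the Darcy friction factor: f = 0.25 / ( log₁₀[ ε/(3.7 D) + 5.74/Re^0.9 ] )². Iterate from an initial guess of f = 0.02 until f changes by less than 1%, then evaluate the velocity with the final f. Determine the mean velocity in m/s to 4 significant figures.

V ≈ 5.879 m/s

Rearranging Darcy-Weisbach: V = √(2·ΔP·D/(f·L·ρ)). With ε/D = 0.00012/0.009935 = 0.0121, iterate starting from f = 0.02:
  f = 0.02 → V = √(2·1.554e+06·0.009935/(0.02·35.81·609.5)) = 8.41 m/s; Re = ρVD/μ = 2.437e+05; f → 0.0408
  f = 0.0408 → V = 5.889 m/s; Re = 1.706e+05; f → 0.04093
Converged (Δf/f < 1%). With the final f = 0.04093: V = √(2·1.554e+06·0.009935/(0.04093·35.81·609.5)) = 5.879 m/s.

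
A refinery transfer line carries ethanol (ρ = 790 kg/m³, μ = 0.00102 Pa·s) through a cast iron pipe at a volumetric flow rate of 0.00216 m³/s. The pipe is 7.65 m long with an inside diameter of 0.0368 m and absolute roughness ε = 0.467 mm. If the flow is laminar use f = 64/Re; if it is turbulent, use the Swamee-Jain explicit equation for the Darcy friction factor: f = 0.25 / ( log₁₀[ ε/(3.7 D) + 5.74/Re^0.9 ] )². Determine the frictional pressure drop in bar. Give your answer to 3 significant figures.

ΔP ≈ 0.144 bar

Cross-sectional area A = πD²/4 = π(0.0368)²/4 = 0.001064 m²; mean velocity V = Q/A = 0.00216/0.001064 = 2.031 m/s.
Reynolds number Re = ρVD/μ = 790 · 2.031 · 0.0368 / 0.00102 = 5.788e+04.
Re > 4000 → turbulent. Relative roughness ε/D = 0.000467/0.0368 = 0.0127. Swamee-Jain: f = 0.25/(log₁₀[0.0127/3.7 + 5.74/5.788e+04^0.9])² = 0.25/(log₁₀[0.00343 + 0.000297])² = 0.25/(-2.429)² = 0.04238.
Darcy-Weisbach: ΔP = f(L/D)(ρV²/2) = 0.04238·(7.65/0.0368)·(790·2.031²/2) = 0.04238·207.9·1629 = 1.435e+04 Pa.
ΔP = 1.435e+04 Pa = 0.144 bar.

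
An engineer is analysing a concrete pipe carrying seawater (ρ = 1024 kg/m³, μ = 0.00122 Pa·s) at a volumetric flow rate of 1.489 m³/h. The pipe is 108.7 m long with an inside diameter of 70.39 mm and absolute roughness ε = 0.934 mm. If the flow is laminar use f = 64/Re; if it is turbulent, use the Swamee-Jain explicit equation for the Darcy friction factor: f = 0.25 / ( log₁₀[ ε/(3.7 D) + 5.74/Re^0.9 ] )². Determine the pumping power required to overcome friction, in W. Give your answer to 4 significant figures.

Q = 1.489 m³/h = 1.489/3600 = 0.0004136 m³/s.
Cross-sectional area A = πD²/4 = π(0.07039)²/4 = 0.003891 m²; mean velocity V = Q/A = 0.0004136/0.003891 = 0.1063 m/s.
Reynolds number Re = ρVD/μ = 1024 · 0.1063 · 0.07039 / 0.00122 = 6280.
Re > 4000 → turbulent. Relative roughness ε/D = 0.000934/0.07039 = 0.0133. Swamee-Jain: f = 0.25/(log₁₀[0.0133/3.7 + 5.74/6280^0.9])² = 0.25/(log₁₀[0.00359 + 0.00219])² = 0.25/(-2.238)² = 0.0499.
Darcy-Weisbach: ΔP = f(L/D)(ρV²/2) = 0.0499·(108.7/0.07039)·(1024·0.1063²/2) = 0.0499·1544·5.784 = 445.7 Pa.
Pumping power P = QΔP = 0.0004136·445.7 = 0.18436 W = 0.1844 W.

P ≈ 0.1844 W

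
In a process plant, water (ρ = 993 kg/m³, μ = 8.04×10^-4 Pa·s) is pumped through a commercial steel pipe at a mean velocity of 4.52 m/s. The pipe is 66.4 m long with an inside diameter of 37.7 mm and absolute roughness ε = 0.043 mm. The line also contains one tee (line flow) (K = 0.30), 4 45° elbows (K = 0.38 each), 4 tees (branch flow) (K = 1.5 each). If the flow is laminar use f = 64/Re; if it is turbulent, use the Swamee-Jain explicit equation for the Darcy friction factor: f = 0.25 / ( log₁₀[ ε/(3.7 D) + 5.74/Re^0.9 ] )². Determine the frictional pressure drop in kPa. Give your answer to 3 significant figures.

ΔP ≈ 466 kPa

Reynolds number Re = ρVD/μ = 993 · 4.52 · 0.0377 / 0.000804 = 2.105e+05.
Re > 4000 → turbulent. Relative roughness ε/D = 4.3e-05/0.0377 = 0.00114. Swamee-Jain: f = 0.25/(log₁₀[0.00114/3.7 + 5.74/2.105e+05^0.9])² = 0.25/(log₁₀[0.000308 + 9.29e-05])² = 0.25/(-3.397)² = 0.02167.
Total minor-loss coefficient ΣK = 1·0.3 + 4·0.38 + 4·1.5 = 7.82.
ΔP = [f·L/D + ΣK]·(ρV²/2) = [0.02167·66.4/0.0377 + 7.82]·(993·4.52²/2) = [38.16 + 7.82]·1.014e+04 = 4.665e+05 Pa.
ΔP = 4.665e+05 Pa = 466 kPa.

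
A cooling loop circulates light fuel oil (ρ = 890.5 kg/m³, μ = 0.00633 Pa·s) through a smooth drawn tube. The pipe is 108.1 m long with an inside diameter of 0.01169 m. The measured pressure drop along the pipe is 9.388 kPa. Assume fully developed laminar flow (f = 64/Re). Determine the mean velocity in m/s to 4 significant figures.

V ≈ 0.05859 m/s

For laminar flow, f = 64/Re with Re = ρVD/μ, so Darcy-Weisbach reduces to ΔP = 32μLV/D². Solving for V: V = ΔP·D²/(32μL) = 9388·(0.01169)²/(32·0.00633·108.1) = 0.05859 m/s.
Check: Re = ρVD/μ = 890.5·0.05859·0.01169/0.00633 = 96.35 < 2300, so the laminar assumption holds.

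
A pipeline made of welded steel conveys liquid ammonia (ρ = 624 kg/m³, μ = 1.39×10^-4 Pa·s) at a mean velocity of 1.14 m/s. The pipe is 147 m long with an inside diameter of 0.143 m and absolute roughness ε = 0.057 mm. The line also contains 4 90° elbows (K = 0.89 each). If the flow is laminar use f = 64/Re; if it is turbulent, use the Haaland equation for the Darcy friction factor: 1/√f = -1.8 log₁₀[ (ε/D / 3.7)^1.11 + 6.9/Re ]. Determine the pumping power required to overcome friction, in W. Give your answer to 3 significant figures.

Reynolds number Re = ρVD/μ = 624 · 1.14 · 0.143 / 0.000139 = 7.318e+05.
Re > 4000 → turbulent. Relative roughness ε/D = 5.7e-05/0.143 = 0.000399. Haaland: 1/√f = -1.8 log₁₀[(0.000399/3.7)^1.11 + 6.9/7.318e+05] = -1.8 log₁₀[3.94e-05 + 9.43e-06] = 7.76, so f = 0.01661.
Total minor-loss coefficient ΣK = 4·0.89 = 3.56.
ΔP = [f·L/D + ΣK]·(ρV²/2) = [0.01661·147/0.143 + 3.56]·(624·1.14²/2) = [17.07 + 3.56]·405.5 = 8366 Pa.
Q = V·A = 1.14·0.01606 = 0.01831 m³/s.
Pumping power P = QΔP = 0.01831·8366 = 153.2 W = 153 W.

P ≈ 153 W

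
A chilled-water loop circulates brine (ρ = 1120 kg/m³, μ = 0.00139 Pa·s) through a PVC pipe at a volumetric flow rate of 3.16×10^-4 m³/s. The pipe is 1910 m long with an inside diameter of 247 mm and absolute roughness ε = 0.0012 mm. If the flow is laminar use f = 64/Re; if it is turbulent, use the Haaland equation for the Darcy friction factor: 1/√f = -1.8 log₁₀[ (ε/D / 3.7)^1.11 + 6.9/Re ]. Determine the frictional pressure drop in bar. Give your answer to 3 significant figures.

Cross-sectional area A = πD²/4 = π(0.247)²/4 = 0.04792 m²; mean velocity V = Q/A = 0.000316/0.04792 = 0.006595 m/s.
Reynolds number Re = ρVD/μ = 1120 · 0.006595 · 0.247 / 0.00139 = 1313.
Re < 2300 → laminar flow, so f = 64/Re = 64/1313 = 0.04876 (the turbulent correlation is not needed).
Darcy-Weisbach: ΔP = f(L/D)(ρV²/2) = 0.04876·(1910/0.247)·(1120·0.006595²/2) = 0.04876·7733·0.02436 = 9.183 Pa.
ΔP = 9.183 Pa = 9.18×10^-5 bar.

ΔP ≈ 9.18×10^-5 bar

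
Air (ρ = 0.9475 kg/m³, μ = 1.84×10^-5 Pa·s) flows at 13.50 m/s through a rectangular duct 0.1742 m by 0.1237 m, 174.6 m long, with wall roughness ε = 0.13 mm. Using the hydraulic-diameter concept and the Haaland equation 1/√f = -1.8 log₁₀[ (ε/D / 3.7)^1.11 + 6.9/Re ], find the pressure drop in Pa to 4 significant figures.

ΔP ≈ 2250 Pa

Hydraulic diameter D_h = 4A/P = 4·(0.1742·0.1237)/(2·(0.1742+0.1237)) = 0.08619/0.5958 = 0.1447 m.
Re = ρVD_h/μ = 0.9475·13.5·0.1447/1.84e-05 = 1.006e+05.
ε/D_h = 0.00013/0.1447 = 0.000899; Haaland gives 1/√f = -1.8 log₁₀[9.72e-05+6.86e-05] = 6.805, so f = 0.0216.
ΔP = f(L/D_h)(ρV²/2) = 0.0216·174.6/0.1447·86.34 = 2250 Pa.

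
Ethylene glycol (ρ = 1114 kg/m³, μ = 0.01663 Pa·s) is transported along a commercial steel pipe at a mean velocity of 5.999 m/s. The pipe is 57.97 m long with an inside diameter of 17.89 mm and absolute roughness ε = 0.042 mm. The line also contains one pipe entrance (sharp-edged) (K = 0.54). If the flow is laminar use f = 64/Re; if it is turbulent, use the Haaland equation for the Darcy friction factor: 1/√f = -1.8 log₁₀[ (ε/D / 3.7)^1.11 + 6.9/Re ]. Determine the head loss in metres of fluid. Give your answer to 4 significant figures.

h_f ≈ 218.2 m

Reynolds number Re = ρVD/μ = 1114 · 5.999 · 0.01789 / 0.0166 = 7189.
Re > 4000 → turbulent. Relative roughness ε/D = 4.2e-05/0.01789 = 0.00235. Haaland: 1/√f = -1.8 log₁₀[(0.00235/3.7)^1.11 + 6.9/7189] = -1.8 log₁₀[0.000282 + 0.00096] = 5.231, so f = 0.03655.
Total minor-loss coefficient ΣK = 1·0.54 = 0.54.
ΔP = [f·L/D + ΣK]·(ρV²/2) = [0.03655·57.97/0.01789 + 0.54]·(1114·5.999²/2) = [118.4 + 0.54]·2.005e+04 = 2.385e+06 Pa.
Head loss h_f = ΔP/(ρg) = 2.385e+06/(1114·9.81) = 218.2 m.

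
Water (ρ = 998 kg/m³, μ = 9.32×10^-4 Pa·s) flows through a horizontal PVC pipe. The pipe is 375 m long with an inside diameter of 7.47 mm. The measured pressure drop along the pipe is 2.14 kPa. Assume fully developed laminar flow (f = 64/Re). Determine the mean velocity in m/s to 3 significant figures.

For laminar flow, f = 64/Re with Re = ρVD/μ, so Darcy-Weisbach reduces to ΔP = 32μLV/D². Solving for V: V = ΔP·D²/(32μL) = 2140·(0.00747)²/(32·0.000932·375) = 0.01068 m/s.
Check: Re = ρVD/μ = 998·0.01068·0.00747/0.000932 = 85.41 < 2300, so the laminar assumption holds.

V ≈ 0.0107 m/s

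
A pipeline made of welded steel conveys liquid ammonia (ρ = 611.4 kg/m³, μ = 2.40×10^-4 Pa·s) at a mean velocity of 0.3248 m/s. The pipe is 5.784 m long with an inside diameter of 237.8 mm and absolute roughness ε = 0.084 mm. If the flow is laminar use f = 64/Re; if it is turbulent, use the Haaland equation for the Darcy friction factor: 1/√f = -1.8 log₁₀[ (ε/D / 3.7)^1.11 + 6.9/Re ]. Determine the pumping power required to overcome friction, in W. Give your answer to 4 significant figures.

P ≈ 0.2020 W

Reynolds number Re = ρVD/μ = 611.4 · 0.3248 · 0.2378 / 0.00024 = 1.968e+05.
Re > 4000 → turbulent. Relative roughness ε/D = 8.4e-05/0.2378 = 0.000353. Haaland: 1/√f = -1.8 log₁₀[(0.000353/3.7)^1.11 + 6.9/1.968e+05] = -1.8 log₁₀[3.45e-05 + 3.51e-05] = 7.484, so f = 0.01785.
Darcy-Weisbach: ΔP = f(L/D)(ρV²/2) = 0.01785·(5.784/0.2378)·(611.4·0.3248²/2) = 0.01785·24.32·32.25 = 14.01 Pa.
Q = V·A = 0.3248·0.04441 = 0.01443 m³/s.
Pumping power P = QΔP = 0.01443·14.01 = 0.20204 W = 0.2020 W.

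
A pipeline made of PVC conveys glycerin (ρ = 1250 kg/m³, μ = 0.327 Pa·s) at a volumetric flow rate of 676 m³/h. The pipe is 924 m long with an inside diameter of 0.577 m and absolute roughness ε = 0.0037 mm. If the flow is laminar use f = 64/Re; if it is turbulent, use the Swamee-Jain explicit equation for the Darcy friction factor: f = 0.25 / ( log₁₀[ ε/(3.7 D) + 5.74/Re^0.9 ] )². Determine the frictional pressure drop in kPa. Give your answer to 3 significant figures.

Q = 676 m³/h = 676/3600 = 0.1878 m³/s.
Cross-sectional area A = πD²/4 = π(0.577)²/4 = 0.2615 m²; mean velocity V = Q/A = 0.1878/0.2615 = 0.7181 m/s.
Reynolds number Re = ρVD/μ = 1250 · 0.7181 · 0.577 / 0.327 = 1584.
Re < 2300 → laminar flow, so f = 64/Re = 64/1584 = 0.04041 (the turbulent correlation is not needed).
Darcy-Weisbach: ΔP = f(L/D)(ρV²/2) = 0.04041·(924/0.577)·(1250·0.7181²/2) = 0.04041·1601·322.3 = 2.086e+04 Pa.
ΔP = 2.086e+04 Pa = 20.9 kPa.

ΔP ≈ 20.9 kPa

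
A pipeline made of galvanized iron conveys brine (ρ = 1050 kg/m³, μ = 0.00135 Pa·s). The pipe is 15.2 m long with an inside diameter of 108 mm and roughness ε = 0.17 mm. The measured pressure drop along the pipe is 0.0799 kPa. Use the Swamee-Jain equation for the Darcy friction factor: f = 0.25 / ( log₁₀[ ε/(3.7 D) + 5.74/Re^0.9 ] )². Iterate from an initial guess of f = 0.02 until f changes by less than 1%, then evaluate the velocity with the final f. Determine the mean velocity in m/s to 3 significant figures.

V ≈ 0.188 m/s

Rearranging Darcy-Weisbach: V = √(2·ΔP·D/(f·L·ρ)). With ε/D = 0.00017/0.108 = 0.00157, iterate starting from f = 0.02:
  f = 0.02 → V = √(2·79.9·0.108/(0.02·15.2·1050)) = 0.2325 m/s; Re = ρVD/μ = 1.953e+04; f → 0.02941
  f = 0.02941 → V = 0.1917 m/s; Re = 1.611e+04; f → 0.03046
  f = 0.03046 → V = 0.1884 m/s; Re = 1.583e+04; f → 0.03056
Converged (Δf/f < 1%). With the final f = 0.03056: V = √(2·79.9·0.108/(0.03056·15.2·1050)) = 0.1881 m/s.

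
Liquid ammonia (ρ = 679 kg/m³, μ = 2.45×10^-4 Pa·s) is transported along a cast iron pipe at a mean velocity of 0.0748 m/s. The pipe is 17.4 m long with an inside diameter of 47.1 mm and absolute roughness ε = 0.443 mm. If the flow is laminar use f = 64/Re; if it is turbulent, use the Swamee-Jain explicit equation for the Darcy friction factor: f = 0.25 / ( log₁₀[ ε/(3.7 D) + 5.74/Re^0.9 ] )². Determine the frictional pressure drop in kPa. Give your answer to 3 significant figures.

ΔP ≈ 0.0306 kPa

Reynolds number Re = ρVD/μ = 679 · 0.0748 · 0.0471 / 0.000245 = 9764.
Re > 4000 → turbulent. Relative roughness ε/D = 0.000443/0.0471 = 0.00941. Swamee-Jain: f = 0.25/(log₁₀[0.00941/3.7 + 5.74/9764^0.9])² = 0.25/(log₁₀[0.00254 + 0.00147])² = 0.25/(-2.396)² = 0.04354.
Darcy-Weisbach: ΔP = f(L/D)(ρV²/2) = 0.04354·(17.4/0.0471)·(679·0.0748²/2) = 0.04354·369.4·1.9 = 30.55 Pa.
ΔP = 30.55 Pa = 0.0306 kPa.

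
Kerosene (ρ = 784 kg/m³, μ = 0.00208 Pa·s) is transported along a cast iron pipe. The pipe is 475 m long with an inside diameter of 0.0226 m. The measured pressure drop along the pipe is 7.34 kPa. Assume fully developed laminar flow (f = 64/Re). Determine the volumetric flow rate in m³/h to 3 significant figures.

For laminar flow, f = 64/Re with Re = ρVD/μ, so Darcy-Weisbach reduces to ΔP = 32μLV/D². Solving for V: V = ΔP·D²/(32μL) = 7340·(0.0226)²/(32·0.00208·475) = 0.1186 m/s.
Check: Re = ρVD/μ = 784·0.1186·0.0226/0.00208 = 1010 < 2300, so the laminar assumption holds.
Q = V·A = 0.1186·(π/4·0.0226²) = 4.757e-05 m³/s = 0.171 m³/h.

Q ≈ 0.171 m³/h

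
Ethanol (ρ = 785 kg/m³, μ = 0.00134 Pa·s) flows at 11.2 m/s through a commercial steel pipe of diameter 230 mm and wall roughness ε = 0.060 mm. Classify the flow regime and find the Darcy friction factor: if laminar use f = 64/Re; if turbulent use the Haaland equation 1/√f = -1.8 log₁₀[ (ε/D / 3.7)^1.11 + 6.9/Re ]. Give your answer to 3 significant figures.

f ≈ 0.0150

Re = ρVD/μ = 785·11.2·0.23/0.00134 = 1.509e+06.
Re > 4000 → turbulent. ε/D = 6e-05/0.23 = 0.000261; Haaland: 1/√f = -1.8 log₁₀[2.46e-05 + 4.57e-06] = 8.162, so f = 0.01501.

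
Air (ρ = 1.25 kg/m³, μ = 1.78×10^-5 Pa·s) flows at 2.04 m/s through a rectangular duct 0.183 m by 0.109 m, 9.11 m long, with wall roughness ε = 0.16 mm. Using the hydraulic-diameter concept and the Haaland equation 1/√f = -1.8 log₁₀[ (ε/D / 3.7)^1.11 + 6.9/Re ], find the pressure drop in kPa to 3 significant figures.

Hydraulic diameter D_h = 4A/P = 4·(0.183·0.109)/(2·(0.183+0.109)) = 0.07979/0.584 = 0.1366 m.
Re = ρVD_h/μ = 1.25·2.04·0.1366/1.78e-05 = 1.957e+04.
ε/D_h = 0.00016/0.1366 = 0.00117; Haaland gives 1/√f = -1.8 log₁₀[0.00013+0.000353] = 5.969, so f = 0.02807.
ΔP = f(L/D_h)(ρV²/2) = 0.02807·9.11/0.1366·2.601 = 4.868 Pa.
ΔP = 0.00487 kPa.

ΔP ≈ 0.00487 kPa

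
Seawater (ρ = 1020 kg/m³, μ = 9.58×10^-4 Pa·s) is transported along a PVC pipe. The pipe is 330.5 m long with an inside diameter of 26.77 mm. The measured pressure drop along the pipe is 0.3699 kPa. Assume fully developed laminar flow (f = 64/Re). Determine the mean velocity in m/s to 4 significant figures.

V ≈ 0.02616 m/s

For laminar flow, f = 64/Re with Re = ρVD/μ, so Darcy-Weisbach reduces to ΔP = 32μLV/D². Solving for V: V = ΔP·D²/(32μL) = 369.9·(0.02677)²/(32·0.000958·330.5) = 0.02616 m/s.
Check: Re = ρVD/μ = 1020·0.02616·0.02677/0.000958 = 745.7 < 2300, so the laminar assumption holds.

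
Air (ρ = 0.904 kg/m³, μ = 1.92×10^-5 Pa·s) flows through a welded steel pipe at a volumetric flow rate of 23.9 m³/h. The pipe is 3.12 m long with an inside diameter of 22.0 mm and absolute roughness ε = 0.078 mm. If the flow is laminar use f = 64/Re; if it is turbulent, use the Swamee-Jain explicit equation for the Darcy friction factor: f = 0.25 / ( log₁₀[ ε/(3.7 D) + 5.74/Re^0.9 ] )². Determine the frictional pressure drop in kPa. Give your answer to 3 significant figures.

Q = 23.9 m³/h = 23.9/3600 = 0.006639 m³/s.
Cross-sectional area A = πD²/4 = π(0.022)²/4 = 0.0003801 m²; mean velocity V = Q/A = 0.006639/0.0003801 = 17.46 m/s.
Reynolds number Re = ρVD/μ = 0.904 · 17.46 · 0.022 / 1.92e-05 = 1.809e+04.
Re > 4000 → turbulent. Relative roughness ε/D = 7.8e-05/0.022 = 0.00355. Swamee-Jain: f = 0.25/(log₁₀[0.00355/3.7 + 5.74/1.809e+04^0.9])² = 0.25/(log₁₀[0.000958 + 0.000846])² = 0.25/(-2.744)² = 0.03321.
Darcy-Weisbach: ΔP = f(L/D)(ρV²/2) = 0.03321·(3.12/0.022)·(0.904·17.46²/2) = 0.03321·141.8·137.9 = 649.3 Pa.
ΔP = 649.3 Pa = 0.649 kPa.

ΔP ≈ 0.649 kPa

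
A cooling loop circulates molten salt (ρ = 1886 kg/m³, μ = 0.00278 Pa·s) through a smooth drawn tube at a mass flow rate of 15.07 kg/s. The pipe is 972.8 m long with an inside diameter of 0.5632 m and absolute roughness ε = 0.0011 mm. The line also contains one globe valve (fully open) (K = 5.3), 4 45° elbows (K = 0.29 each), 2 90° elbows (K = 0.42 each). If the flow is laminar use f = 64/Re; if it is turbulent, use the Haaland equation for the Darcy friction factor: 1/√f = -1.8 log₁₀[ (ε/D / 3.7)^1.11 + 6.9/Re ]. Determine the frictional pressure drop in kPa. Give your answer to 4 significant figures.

ΔP ≈ 0.05606 kPa

A = πD²/4 = π(0.5632)²/4 = 0.2491 m²; mean velocity V = ṁ/(ρA) = 15.07/(1886 · 0.2491) = 0.03207 m/s.
Reynolds number Re = ρVD/μ = 1886 · 0.03207 · 0.5632 / 0.00278 = 1.226e+04.
Re > 4000 → turbulent. Relative roughness ε/D = 1.1e-06/0.5632 = 1.95e-06. Haaland: 1/√f = -1.8 log₁₀[(1.95e-06/3.7)^1.11 + 6.9/1.226e+04] = -1.8 log₁₀[1.08e-07 + 0.000563] = 5.849, so f = 0.02923.
Total minor-loss coefficient ΣK = 1·5.3 + 4·0.29 + 2·0.42 = 7.3.
ΔP = [f·L/D + ΣK]·(ρV²/2) = [0.02923·972.8/0.5632 + 7.3]·(1886·0.03207²/2) = [50.49 + 7.3]·0.9701 = 56.06 Pa.
ΔP = 56.06 Pa = 0.05606 kPa.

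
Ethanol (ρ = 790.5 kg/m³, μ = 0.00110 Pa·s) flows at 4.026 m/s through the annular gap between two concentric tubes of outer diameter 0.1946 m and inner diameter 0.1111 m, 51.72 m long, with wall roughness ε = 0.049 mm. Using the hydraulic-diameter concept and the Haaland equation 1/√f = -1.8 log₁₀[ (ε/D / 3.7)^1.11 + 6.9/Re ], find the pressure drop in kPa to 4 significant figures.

Hydraulic diameter D_h = 4A/P = D_o - D_i = 0.1946 - 0.1111 = 0.0835 m.
Re = ρVD_h/μ = 790.5·4.026·0.0835/0.0011 = 2.416e+05.
ε/D_h = 4.9e-05/0.0835 = 0.000587; Haaland gives 1/√f = -1.8 log₁₀[6.06e-05+2.86e-05] = 7.29, so f = 0.01882.
ΔP = f(L/D_h)(ρV²/2) = 0.01882·51.72/0.0835·6406 = 7.467e+04 Pa.
ΔP = 74.67 kPa.

ΔP ≈ 74.67 kPa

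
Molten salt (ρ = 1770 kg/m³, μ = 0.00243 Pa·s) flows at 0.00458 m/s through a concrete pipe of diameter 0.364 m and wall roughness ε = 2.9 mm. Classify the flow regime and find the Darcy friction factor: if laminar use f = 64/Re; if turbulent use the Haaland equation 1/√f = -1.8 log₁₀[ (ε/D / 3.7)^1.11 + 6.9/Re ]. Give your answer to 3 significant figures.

f ≈ 0.0527

Re = ρVD/μ = 1770·0.00458·0.364/0.00243 = 1214.
Re < 2300 → laminar, so f = 64/Re = 0.0527 (roughness is irrelevant in laminar flow).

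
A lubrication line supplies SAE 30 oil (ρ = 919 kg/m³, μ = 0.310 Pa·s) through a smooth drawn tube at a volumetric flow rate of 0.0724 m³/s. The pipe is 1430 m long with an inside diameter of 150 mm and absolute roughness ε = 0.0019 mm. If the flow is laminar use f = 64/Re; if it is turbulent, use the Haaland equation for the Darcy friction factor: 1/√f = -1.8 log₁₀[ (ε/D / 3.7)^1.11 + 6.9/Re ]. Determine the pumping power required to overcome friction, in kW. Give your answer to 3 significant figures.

P ≈ 187 kW

Cross-sectional area A = πD²/4 = π(0.15)²/4 = 0.01767 m²; mean velocity V = Q/A = 0.0724/0.01767 = 4.097 m/s.
Reynolds number Re = ρVD/μ = 919 · 4.097 · 0.15 / 0.31 = 1822.
Re < 2300 → laminar flow, so f = 64/Re = 64/1822 = 0.03513 (the turbulent correlation is not needed).
Darcy-Weisbach: ΔP = f(L/D)(ρV²/2) = 0.03513·(1430/0.15)·(919·4.097²/2) = 0.03513·9533·7713 = 2.583e+06 Pa.
Pumping power P = QΔP = 0.0724·2.583e+06 = 187000 W = 187 kW.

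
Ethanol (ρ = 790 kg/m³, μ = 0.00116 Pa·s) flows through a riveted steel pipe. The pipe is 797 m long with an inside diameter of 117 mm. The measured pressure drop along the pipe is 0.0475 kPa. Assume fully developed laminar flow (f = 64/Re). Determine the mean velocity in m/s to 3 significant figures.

For laminar flow, f = 64/Re with Re = ρVD/μ, so Darcy-Weisbach reduces to ΔP = 32μLV/D². Solving for V: V = ΔP·D²/(32μL) = 47.5·(0.117)²/(32·0.00116·797) = 0.02198 m/s.
Check: Re = ρVD/μ = 790·0.02198·0.117/0.00116 = 1751 < 2300, so the laminar assumption holds.

V ≈ 0.0220 m/s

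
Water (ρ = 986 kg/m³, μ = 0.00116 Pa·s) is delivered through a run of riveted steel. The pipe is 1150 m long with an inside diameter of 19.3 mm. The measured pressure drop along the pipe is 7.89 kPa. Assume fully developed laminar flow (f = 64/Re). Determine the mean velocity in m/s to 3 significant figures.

V ≈ 0.0688 m/s

For laminar flow, f = 64/Re with Re = ρVD/μ, so Darcy-Weisbach reduces to ΔP = 32μLV/D². Solving for V: V = ΔP·D²/(32μL) = 7890·(0.0193)²/(32·0.00116·1150) = 0.06885 m/s.
Check: Re = ρVD/μ = 986·0.06885·0.0193/0.00116 = 1129 < 2300, so the laminar assumption holds.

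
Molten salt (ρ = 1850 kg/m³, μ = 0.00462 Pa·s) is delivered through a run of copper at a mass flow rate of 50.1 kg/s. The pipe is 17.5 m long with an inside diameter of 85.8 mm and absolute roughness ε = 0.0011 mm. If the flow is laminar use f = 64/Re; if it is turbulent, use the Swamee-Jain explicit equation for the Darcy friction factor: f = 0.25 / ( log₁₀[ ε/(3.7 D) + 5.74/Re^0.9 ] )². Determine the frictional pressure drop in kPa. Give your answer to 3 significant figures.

A = πD²/4 = π(0.0858)²/4 = 0.005782 m²; mean velocity V = ṁ/(ρA) = 50.1/(1850 · 0.005782) = 4.684 m/s.
Reynolds number Re = ρVD/μ = 1850 · 4.684 · 0.0858 / 0.00462 = 1.609e+05.
Re > 4000 → turbulent. Relative roughness ε/D = 1.1e-06/0.0858 = 1.28e-05. Swamee-Jain: f = 0.25/(log₁₀[1.28e-05/3.7 + 5.74/1.609e+05^0.9])² = 0.25/(log₁₀[3.47e-06 + 0.000118])² = 0.25/(-3.915)² = 0.01631.
Darcy-Weisbach: ΔP = f(L/D)(ρV²/2) = 0.01631·(17.5/0.0858)·(1850·4.684²/2) = 0.01631·204·2.029e+04 = 6.753e+04 Pa.
ΔP = 6.753e+04 Pa = 67.5 kPa.

ΔP ≈ 67.5 kPa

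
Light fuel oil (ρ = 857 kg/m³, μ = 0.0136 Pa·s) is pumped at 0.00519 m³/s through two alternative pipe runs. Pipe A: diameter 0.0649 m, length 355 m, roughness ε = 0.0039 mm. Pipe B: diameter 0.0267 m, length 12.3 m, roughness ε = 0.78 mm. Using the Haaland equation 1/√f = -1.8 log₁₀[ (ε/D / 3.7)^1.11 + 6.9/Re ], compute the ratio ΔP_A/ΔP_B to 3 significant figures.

ΔP_A/ΔP_B ≈ 0.203

Pipe A: V = Q/A = 0.00519/0.003308 = 1.569 m/s; Re = 6416; ε/D = 6.01e-05; Haaland → f = 0.03507; ΔP_A = f(L/D)(ρV²/2) = 2.023e+05 Pa.
Pipe B: V = Q/A = 0.00519/0.0005599 = 9.269 m/s; Re = 1.56e+04; ε/D = 0.0292; Haaland → f = 0.05863; ΔP_B = f(L/D)(ρV²/2) = 9.945e+05 Pa.
ΔP_A/ΔP_B = 2.023e+05/9.945e+05 = 0.203.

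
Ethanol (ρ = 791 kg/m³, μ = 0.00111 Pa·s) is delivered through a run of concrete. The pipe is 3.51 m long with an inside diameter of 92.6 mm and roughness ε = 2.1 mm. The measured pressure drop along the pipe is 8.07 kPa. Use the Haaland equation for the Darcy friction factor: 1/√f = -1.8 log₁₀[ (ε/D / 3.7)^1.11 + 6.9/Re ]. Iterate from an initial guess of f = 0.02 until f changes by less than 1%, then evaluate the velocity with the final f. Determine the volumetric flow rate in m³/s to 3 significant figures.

Rearranging Darcy-Weisbach: V = √(2·ΔP·D/(f·L·ρ)). With ε/D = 0.0021/0.0926 = 0.0227, iterate starting from f = 0.02:
  f = 0.02 → V = √(2·8070·0.0926/(0.02·3.51·791)) = 5.188 m/s; Re = ρVD/μ = 3.423e+05; f → 0.05127
  f = 0.05127 → V = 3.24 m/s; Re = 2.138e+05; f → 0.05134
Converged (Δf/f < 1%). With the final f = 0.05134: V = √(2·8070·0.0926/(0.05134·3.51·791)) = 3.238 m/s.
Q = V·A = 3.238·(π/4·0.0926²) = 0.02181 m³/s = 0.0218 m³/s.

Q ≈ 0.0218 m³/s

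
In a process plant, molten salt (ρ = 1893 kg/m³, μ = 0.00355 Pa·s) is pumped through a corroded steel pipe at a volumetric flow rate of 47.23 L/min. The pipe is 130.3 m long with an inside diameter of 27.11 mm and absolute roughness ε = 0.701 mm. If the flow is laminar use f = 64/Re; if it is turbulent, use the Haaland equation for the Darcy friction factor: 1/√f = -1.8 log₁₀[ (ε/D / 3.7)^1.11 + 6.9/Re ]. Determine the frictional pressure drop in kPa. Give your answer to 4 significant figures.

Q = 47.23 L/min = 47.23/60000 = 0.0007872 m³/s.
Cross-sectional area A = πD²/4 = π(0.02711)²/4 = 0.0005772 m²; mean velocity V = Q/A = 0.0007872/0.0005772 = 1.364 m/s.
Reynolds number Re = ρVD/μ = 1893 · 1.364 · 0.02711 / 0.00355 = 1.971e+04.
Re > 4000 → turbulent. Relative roughness ε/D = 0.000701/0.02711 = 0.0259. Haaland: 1/√f = -1.8 log₁₀[(0.0259/3.7)^1.11 + 6.9/1.971e+04] = -1.8 log₁₀[0.00405 + 0.00035] = 4.242, so f = 0.05557.
Darcy-Weisbach: ΔP = f(L/D)(ρV²/2) = 0.05557·(130.3/0.02711)·(1893·1.364²/2) = 0.05557·4806·1760 = 4.701e+05 Pa.
ΔP = 4.701e+05 Pa = 470.1 kPa.

ΔP ≈ 470.1 kPa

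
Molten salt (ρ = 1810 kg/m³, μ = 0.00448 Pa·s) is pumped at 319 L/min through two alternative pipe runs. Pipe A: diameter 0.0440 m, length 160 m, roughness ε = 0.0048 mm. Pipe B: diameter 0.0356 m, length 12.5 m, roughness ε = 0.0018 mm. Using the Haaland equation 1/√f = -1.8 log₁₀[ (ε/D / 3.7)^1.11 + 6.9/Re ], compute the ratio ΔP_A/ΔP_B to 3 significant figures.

Pipe A: V = Q/A = 0.005317/0.001521 = 3.497 m/s; Re = 6.216e+04; ε/D = 0.000109; Haaland → f = 0.02009; ΔP_A = f(L/D)(ρV²/2) = 8.083e+05 Pa.
Pipe B: V = Q/A = 0.005317/0.0009954 = 5.341 m/s; Re = 7.682e+04; ε/D = 5.06e-05; Haaland → f = 0.01902; ΔP_B = f(L/D)(ρV²/2) = 1.725e+05 Pa.
ΔP_A/ΔP_B = 8.083e+05/1.725e+05 = 4.69.

ΔP_A/ΔP_B ≈ 4.69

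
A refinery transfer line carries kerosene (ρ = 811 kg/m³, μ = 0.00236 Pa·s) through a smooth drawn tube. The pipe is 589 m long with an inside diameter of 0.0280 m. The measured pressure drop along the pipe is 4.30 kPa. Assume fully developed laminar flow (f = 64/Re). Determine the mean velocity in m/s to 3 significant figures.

V ≈ 0.0758 m/s

For laminar flow, f = 64/Re with Re = ρVD/μ, so Darcy-Weisbach reduces to ΔP = 32μLV/D². Solving for V: V = ΔP·D²/(32μL) = 4300·(0.028)²/(32·0.00236·589) = 0.07579 m/s.
Check: Re = ρVD/μ = 811·0.07579·0.028/0.00236 = 729.2 < 2300, so the laminar assumption holds.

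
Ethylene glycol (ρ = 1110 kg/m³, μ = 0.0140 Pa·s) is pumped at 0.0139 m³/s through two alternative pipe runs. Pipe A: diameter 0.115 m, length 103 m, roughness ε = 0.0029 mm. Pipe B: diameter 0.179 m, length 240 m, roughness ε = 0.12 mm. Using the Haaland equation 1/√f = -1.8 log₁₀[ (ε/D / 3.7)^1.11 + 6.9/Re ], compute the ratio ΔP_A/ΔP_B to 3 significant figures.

ΔP_A/ΔP_B ≈ 3.40

Pipe A: V = Q/A = 0.0139/0.01039 = 1.338 m/s; Re = 1.22e+04; ε/D = 2.52e-05; Haaland → f = 0.02929; ΔP_A = f(L/D)(ρV²/2) = 2.607e+04 Pa.
Pipe B: V = Q/A = 0.0139/0.02516 = 0.5524 m/s; Re = 7839; ε/D = 0.00067; Haaland → f = 0.03379; ΔP_B = f(L/D)(ρV²/2) = 7672 Pa.
ΔP_A/ΔP_B = 2.607e+04/7672 = 3.40.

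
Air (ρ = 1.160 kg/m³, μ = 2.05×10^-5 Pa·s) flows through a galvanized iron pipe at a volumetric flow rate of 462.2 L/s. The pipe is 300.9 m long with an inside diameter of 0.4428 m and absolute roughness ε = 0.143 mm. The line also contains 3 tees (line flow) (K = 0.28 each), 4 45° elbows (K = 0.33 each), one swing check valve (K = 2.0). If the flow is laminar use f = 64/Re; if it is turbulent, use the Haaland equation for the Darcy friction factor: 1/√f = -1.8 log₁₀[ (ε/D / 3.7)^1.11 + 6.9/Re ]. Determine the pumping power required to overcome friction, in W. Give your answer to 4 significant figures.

P ≈ 43.17 W

Q = 462.2 L/s = 462.2/1000 = 0.4622 m³/s.
Cross-sectional area A = πD²/4 = π(0.4428)²/4 = 0.154 m²; mean velocity V = Q/A = 0.4622/0.154 = 3.001 m/s.
Reynolds number Re = ρVD/μ = 1.16 · 3.001 · 0.4428 / 2.05e-05 = 7.52e+04.
Re > 4000 → turbulent. Relative roughness ε/D = 0.000143/0.4428 = 0.000323. Haaland: 1/√f = -1.8 log₁₀[(0.000323/3.7)^1.11 + 6.9/7.52e+04] = -1.8 log₁₀[3.12e-05 + 9.18e-05] = 7.038, so f = 0.02019.
Total minor-loss coefficient ΣK = 3·0.28 + 4·0.33 + 1·2 = 4.16.
ΔP = [f·L/D + ΣK]·(ρV²/2) = [0.02019·300.9/0.4428 + 4.16]·(1.16·3.001²/2) = [13.72 + 4.16]·5.225 = 93.41 Pa.
Pumping power P = QΔP = 0.4622·93.41 = 43.173 W = 43.17 W.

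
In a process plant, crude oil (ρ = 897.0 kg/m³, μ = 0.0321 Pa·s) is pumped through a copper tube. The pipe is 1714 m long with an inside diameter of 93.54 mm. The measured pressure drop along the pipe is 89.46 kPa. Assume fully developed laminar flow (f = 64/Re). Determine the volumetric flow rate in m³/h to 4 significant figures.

Q ≈ 11.00 m³/h

For laminar flow, f = 64/Re with Re = ρVD/μ, so Darcy-Weisbach reduces to ΔP = 32μLV/D². Solving for V: V = ΔP·D²/(32μL) = 8.946e+04·(0.09354)²/(32·0.0321·1714) = 0.4446 m/s.
Check: Re = ρVD/μ = 897·0.4446·0.09354/0.0321 = 1162 < 2300, so the laminar assumption holds.
Q = V·A = 0.4446·(π/4·0.09354²) = 0.003055 m³/s = 11.00 m³/h.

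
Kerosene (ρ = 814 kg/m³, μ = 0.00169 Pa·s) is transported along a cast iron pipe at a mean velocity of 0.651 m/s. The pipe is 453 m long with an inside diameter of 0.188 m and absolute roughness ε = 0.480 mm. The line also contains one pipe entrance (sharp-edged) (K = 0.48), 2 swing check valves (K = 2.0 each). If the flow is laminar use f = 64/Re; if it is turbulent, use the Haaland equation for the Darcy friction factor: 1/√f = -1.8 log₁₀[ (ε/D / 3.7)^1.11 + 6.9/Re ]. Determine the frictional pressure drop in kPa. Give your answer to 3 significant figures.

ΔP ≈ 12.1 kPa

Reynolds number Re = ρVD/μ = 814 · 0.651 · 0.188 / 0.00169 = 5.895e+04.
Re > 4000 → turbulent. Relative roughness ε/D = 0.00048/0.188 = 0.00255. Haaland: 1/√f = -1.8 log₁₀[(0.00255/3.7)^1.11 + 6.9/5.895e+04] = -1.8 log₁₀[0.00031 + 0.000117] = 6.065, so f = 0.02718.
Total minor-loss coefficient ΣK = 1·0.48 + 2·2 = 4.48.
ΔP = [f·L/D + ΣK]·(ρV²/2) = [0.02718·453/0.188 + 4.48]·(814·0.651²/2) = [65.5 + 4.48]·172.5 = 1.207e+04 Pa.
ΔP = 1.207e+04 Pa = 12.1 kPa.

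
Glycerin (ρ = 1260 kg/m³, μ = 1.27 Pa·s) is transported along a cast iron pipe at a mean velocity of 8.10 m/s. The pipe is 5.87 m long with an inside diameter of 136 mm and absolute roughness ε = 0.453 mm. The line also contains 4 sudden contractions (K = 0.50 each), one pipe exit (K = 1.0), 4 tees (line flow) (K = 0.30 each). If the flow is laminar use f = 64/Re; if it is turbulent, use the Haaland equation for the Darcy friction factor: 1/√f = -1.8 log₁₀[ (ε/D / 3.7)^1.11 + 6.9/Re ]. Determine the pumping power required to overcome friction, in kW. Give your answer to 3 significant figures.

Reynolds number Re = ρVD/μ = 1260 · 8.1 · 0.136 / 1.27 = 1093.
Re < 2300 → laminar flow, so f = 64/Re = 64/1093 = 0.05856 (the turbulent correlation is not needed).
Total minor-loss coefficient ΣK = 4·0.5 + 1·1 + 4·0.3 = 4.2.
ΔP = [f·L/D + ΣK]·(ρV²/2) = [0.05856·5.87/0.136 + 4.2]·(1260·8.1²/2) = [2.527 + 4.2]·4.133e+04 = 2.781e+05 Pa.
Q = V·A = 8.1·0.01453 = 0.1177 m³/s.
Pumping power P = QΔP = 0.1177·2.781e+05 = 32720 W = 32.7 kW.

P ≈ 32.7 kW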